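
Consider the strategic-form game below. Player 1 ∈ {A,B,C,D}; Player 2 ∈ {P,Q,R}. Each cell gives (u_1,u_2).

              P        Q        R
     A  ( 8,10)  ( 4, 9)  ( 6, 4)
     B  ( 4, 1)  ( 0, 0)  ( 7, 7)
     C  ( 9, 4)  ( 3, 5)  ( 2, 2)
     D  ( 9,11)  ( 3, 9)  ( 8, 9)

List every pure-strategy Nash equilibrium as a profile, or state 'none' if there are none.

NE set: (D,P)

(A,P): not NE [P1→D gives 9>8]
(A,Q): not NE [P2→P gives 10>9]
(A,R): not NE [P1→D gives 8>6; P2→P gives 10>4]
(B,P): not NE [P1→D gives 9>4; P2→R gives 7>1]
(B,Q): not NE [P1→A gives 4>0; P2→R gives 7>0]
(B,R): not NE [P1→D gives 8>7]
(C,P): not NE [P2→Q gives 5>4]
(C,Q): not NE [P1→A gives 4>3]
(C,R): not NE [P1→D gives 8>2; P2→Q gives 5>2]
(D,P): NE
(D,Q): not NE [P1→A gives 4>3; P2→P gives 11>9]
(D,R): not NE [P2→P gives 11>9]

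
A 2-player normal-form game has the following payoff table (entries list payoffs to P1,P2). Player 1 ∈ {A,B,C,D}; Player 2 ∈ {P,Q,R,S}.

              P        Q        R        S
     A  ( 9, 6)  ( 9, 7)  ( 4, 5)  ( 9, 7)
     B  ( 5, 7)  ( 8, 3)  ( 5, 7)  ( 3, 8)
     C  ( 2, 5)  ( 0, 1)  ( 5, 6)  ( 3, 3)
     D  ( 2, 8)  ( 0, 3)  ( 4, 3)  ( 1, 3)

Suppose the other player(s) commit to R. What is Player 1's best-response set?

u_1(A vs R) = 4
u_1(B vs R) = 5
u_1(C vs R) = 5
u_1(D vs R) = 4
max payoff 5 at {B,C}

argmax u_1 = {B,C}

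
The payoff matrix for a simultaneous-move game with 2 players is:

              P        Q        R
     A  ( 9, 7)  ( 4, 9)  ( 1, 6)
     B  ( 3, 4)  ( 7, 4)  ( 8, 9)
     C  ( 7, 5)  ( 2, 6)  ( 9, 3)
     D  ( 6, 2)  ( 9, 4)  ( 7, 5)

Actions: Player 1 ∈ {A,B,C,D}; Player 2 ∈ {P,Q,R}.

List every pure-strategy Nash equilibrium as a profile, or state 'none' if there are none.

(A,P): not NE [P2→Q gives 9>7]
(A,Q): not NE [P1→D gives 9>4]
(A,R): not NE [P1→C gives 9>1; P2→Q gives 9>6]
(B,P): not NE [P1→A gives 9>3; P2→R gives 9>4]
(B,Q): not NE [P1→D gives 9>7; P2→R gives 9>4]
(B,R): not NE [P1→C gives 9>8]
(C,P): not NE [P1→A gives 9>7; P2→Q gives 6>5]
(C,Q): not NE [P1→D gives 9>2]
(C,R): not NE [P2→Q gives 6>3]
(D,P): not NE [P1→A gives 9>6; P2→R gives 5>2]
(D,Q): not NE [P2→R gives 5>4]
(D,R): not NE [P1→C gives 9>7]

No pure NE.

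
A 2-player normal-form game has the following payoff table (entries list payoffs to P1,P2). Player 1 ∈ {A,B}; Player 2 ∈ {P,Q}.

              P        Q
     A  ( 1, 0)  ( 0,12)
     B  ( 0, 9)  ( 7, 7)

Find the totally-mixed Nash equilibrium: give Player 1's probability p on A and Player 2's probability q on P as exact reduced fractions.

P1 mixes 1/7 on A; P2 mixes 7/8 on P

P1 indiff ⇒ q·1+(1-q)·0 = q·0+(1-q)·7 ⇒ q(1) = (1-q)(7) ⇒ q = 7/8
P2 indiff ⇒ p·0+(1-p)·9 = p·12+(1-p)·7 ⇒ p(-12) = (1-p)(-2) ⇒ p = 1/7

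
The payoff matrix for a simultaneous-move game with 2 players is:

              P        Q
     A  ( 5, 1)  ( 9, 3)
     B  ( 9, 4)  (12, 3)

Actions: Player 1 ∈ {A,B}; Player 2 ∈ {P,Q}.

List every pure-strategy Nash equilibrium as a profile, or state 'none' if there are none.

(A,P): not NE [P1→B gives 9>5; P2→Q gives 3>1]
(A,Q): not NE [P1→B gives 12>9]
(B,P): NE
(B,Q): not NE [P2→P gives 4>3]

NE set: (B,P)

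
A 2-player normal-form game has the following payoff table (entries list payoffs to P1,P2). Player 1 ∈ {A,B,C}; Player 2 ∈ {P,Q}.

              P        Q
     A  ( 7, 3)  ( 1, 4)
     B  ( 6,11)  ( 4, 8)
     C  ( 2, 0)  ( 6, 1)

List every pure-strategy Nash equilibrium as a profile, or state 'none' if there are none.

(A,P): not NE [P2→Q gives 4>3]
(A,Q): not NE [P1→C gives 6>1]
(B,P): not NE [P1→A gives 7>6]
(B,Q): not NE [P1→C gives 6>4; P2→P gives 11>8]
(C,P): not NE [P1→A gives 7>2; P2→Q gives 1>0]
(C,Q): NE

Nash profiles: (C,Q)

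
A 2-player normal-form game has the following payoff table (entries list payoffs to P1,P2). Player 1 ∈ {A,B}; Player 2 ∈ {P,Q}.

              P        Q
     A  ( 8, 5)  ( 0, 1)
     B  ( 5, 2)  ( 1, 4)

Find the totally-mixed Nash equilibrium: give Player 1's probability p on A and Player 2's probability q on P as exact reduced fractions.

P1 indiff ⇒ q·8+(1-q)·0 = q·5+(1-q)·1 ⇒ q(3) = (1-q)(1) ⇒ q = 1/4
P2 indiff ⇒ p·5+(1-p)·2 = p·1+(1-p)·4 ⇒ p(4) = (1-p)(2) ⇒ p = 1/3

p=1/3, q=1/4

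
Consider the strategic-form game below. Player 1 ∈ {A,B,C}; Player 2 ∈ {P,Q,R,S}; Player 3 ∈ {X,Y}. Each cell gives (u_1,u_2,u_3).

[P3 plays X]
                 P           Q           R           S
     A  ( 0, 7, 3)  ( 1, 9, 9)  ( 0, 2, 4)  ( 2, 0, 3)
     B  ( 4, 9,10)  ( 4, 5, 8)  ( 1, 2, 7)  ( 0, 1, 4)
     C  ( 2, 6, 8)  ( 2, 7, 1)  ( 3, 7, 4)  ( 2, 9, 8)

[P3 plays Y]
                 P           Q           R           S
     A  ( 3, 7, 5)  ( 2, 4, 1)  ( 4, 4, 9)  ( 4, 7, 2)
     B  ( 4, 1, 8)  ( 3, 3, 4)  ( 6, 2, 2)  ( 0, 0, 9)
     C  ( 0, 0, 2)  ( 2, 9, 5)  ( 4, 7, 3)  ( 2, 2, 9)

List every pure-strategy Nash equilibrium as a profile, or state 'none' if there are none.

PSNE = {(B,P,X)}

(A,P,X): not NE [P1→B gives 4>0; P2→Q gives 9>7; P3→Y gives 5>3]
(A,P,Y): not NE [P1→B gives 4>3]
(A,Q,X): not NE [P1→B gives 4>1]
(A,Q,Y): not NE [P1→B gives 3>2; P2→S gives 7>4; P3→X gives 9>1]
(A,R,X): not NE [P1→C gives 3>0; P2→Q gives 9>2; P3→Y gives 9>4]
(A,R,Y): not NE [P1→B gives 6>4; P2→S gives 7>4]
(A,S,X): not NE [P2→Q gives 9>0]
(A,S,Y): not NE [P3→X gives 3>2]
(B,P,X): NE
(B,P,Y): not NE [P2→Q gives 3>1; P3→X gives 10>8]
(B,Q,X): not NE [P2→P gives 9>5]
(B,Q,Y): not NE [P3→X gives 8>4]
(B,R,X): not NE [P1→C gives 3>1; P2→P gives 9>2]
(B,R,Y): not NE [P2→Q gives 3>2; P3→X gives 7>2]
(B,S,X): not NE [P1→C gives 2>0; P2→P gives 9>1; P3→Y gives 9>4]
(B,S,Y): not NE [P1→A gives 4>0; P2→Q gives 3>0]
(C,P,X): not NE [P1→B gives 4>2; P2→S gives 9>6]
(C,P,Y): not NE [P1→B gives 4>0; P2→Q gives 9>0; P3→X gives 8>2]
(C,Q,X): not NE [P1→B gives 4>2; P2→S gives 9>7; P3→Y gives 5>1]
(C,Q,Y): not NE [P1→B gives 3>2]
(C,R,X): not NE [P2→S gives 9>7]
(C,R,Y): not NE [P1→B gives 6>4; P2→Q gives 9>7; P3→X gives 4>3]
(C,S,X): not NE [P3→Y gives 9>8]
(C,S,Y): not NE [P1→A gives 4>2; P2→Q gives 9>2]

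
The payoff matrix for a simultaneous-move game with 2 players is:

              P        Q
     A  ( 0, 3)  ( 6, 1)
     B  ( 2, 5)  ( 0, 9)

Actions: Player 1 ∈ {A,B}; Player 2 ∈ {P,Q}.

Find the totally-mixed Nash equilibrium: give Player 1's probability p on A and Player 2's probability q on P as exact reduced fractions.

p=2/3, q=3/4

P1 indiff ⇒ q·0+(1-q)·6 = q·2+(1-q)·0 ⇒ q(-2) = (1-q)(-6) ⇒ q = 3/4
P2 indiff ⇒ p·3+(1-p)·5 = p·1+(1-p)·9 ⇒ p(2) = (1-p)(4) ⇒ p = 2/3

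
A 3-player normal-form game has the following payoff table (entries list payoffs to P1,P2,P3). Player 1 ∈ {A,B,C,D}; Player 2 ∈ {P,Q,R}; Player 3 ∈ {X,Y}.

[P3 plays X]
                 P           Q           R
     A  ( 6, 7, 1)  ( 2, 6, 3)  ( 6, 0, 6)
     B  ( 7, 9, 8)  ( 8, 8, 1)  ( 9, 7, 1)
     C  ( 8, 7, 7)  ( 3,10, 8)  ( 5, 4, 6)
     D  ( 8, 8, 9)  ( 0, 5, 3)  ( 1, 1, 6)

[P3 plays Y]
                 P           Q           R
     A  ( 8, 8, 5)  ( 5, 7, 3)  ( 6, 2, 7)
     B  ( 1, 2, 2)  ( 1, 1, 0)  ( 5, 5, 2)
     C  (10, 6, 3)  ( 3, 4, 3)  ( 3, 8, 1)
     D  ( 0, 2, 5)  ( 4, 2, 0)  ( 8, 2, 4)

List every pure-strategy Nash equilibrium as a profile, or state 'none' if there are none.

(A,P,X): not NE [P1→D gives 8>6; P3→Y gives 5>1]
(A,P,Y): not NE [P1→C gives 10>8]
(A,Q,X): not NE [P1→B gives 8>2; P2→P gives 7>6]
(A,Q,Y): not NE [P2→P gives 8>7]
(A,R,X): not NE [P1→B gives 9>6; P2→P gives 7>0; P3→Y gives 7>6]
(A,R,Y): not NE [P1→D gives 8>6; P2→P gives 8>2]
(B,P,X): not NE [P1→D gives 8>7]
(B,P,Y): not NE [P1→C gives 10>1; P2→R gives 5>2; P3→X gives 8>2]
(B,Q,X): not NE [P2→P gives 9>8]
(B,Q,Y): not NE [P1→A gives 5>1; P2→R gives 5>1; P3→X gives 1>0]
(B,R,X): not NE [P2→P gives 9>7; P3→Y gives 2>1]
(B,R,Y): not NE [P1→D gives 8>5]
(C,P,X): not NE [P2→Q gives 10>7]
(C,P,Y): not NE [P2→R gives 8>6; P3→X gives 7>3]
(C,Q,X): not NE [P1→B gives 8>3]
(C,Q,Y): not NE [P1→A gives 5>3; P2→R gives 8>4; P3→X gives 8>3]
(C,R,X): not NE [P1→B gives 9>5; P2→Q gives 10>4]
(C,R,Y): not NE [P1→D gives 8>3; P3→X gives 6>1]
(D,P,X): NE
(D,P,Y): not NE [P1→C gives 10>0; P3→X gives 9>5]
(D,Q,X): not NE [P1→B gives 8>0; P2→P gives 8>5]
(D,Q,Y): not NE [P1→A gives 5>4; P3→X gives 3>0]
(D,R,X): not NE [P1→B gives 9>1; P2→P gives 8>1]
(D,R,Y): not NE [P3→X gives 6>4]

PSNE = {(D,P,X)}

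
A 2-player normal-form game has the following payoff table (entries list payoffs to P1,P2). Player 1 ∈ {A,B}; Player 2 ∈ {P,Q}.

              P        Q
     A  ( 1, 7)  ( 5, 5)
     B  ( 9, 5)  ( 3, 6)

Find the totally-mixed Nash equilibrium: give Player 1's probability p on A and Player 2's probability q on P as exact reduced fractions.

(p,q) = (1/3, 1/5)

P1 indiff ⇒ q·1+(1-q)·5 = q·9+(1-q)·3 ⇒ q(-8) = (1-q)(-2) ⇒ q = 1/5
P2 indiff ⇒ p·7+(1-p)·5 = p·5+(1-p)·6 ⇒ p(2) = (1-p)(1) ⇒ p = 1/3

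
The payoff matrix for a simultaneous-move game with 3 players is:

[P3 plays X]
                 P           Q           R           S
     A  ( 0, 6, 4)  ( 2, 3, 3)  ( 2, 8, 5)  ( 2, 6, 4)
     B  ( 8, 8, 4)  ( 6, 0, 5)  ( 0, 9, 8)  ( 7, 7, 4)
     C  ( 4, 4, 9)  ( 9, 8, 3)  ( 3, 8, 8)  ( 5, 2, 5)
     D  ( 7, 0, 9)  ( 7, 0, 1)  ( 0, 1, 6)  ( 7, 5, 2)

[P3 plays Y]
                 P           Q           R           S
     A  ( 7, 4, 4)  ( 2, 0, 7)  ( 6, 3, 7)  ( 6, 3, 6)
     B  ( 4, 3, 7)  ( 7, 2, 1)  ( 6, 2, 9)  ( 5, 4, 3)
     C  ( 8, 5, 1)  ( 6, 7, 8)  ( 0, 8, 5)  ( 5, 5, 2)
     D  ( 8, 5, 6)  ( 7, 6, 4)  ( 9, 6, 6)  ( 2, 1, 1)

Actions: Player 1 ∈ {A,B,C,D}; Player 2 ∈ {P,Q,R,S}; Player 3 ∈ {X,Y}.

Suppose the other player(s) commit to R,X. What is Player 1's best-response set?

argmax u_1 = {C}

u_1(A vs R,X) = 2
u_1(B vs R,X) = 0
u_1(C vs R,X) = 3
u_1(D vs R,X) = 0
max payoff 3 at {C}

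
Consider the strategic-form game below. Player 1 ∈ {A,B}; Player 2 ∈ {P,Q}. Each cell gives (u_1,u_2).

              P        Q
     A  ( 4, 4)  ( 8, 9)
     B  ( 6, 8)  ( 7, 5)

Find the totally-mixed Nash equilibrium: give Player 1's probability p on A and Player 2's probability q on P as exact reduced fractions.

P1 mixes 3/8 on A; P2 mixes 1/3 on P

P1 indiff ⇒ q·4+(1-q)·8 = q·6+(1-q)·7 ⇒ q(-2) = (1-q)(-1) ⇒ q = 1/3
P2 indiff ⇒ p·4+(1-p)·8 = p·9+(1-p)·5 ⇒ p(-5) = (1-p)(-3) ⇒ p = 3/8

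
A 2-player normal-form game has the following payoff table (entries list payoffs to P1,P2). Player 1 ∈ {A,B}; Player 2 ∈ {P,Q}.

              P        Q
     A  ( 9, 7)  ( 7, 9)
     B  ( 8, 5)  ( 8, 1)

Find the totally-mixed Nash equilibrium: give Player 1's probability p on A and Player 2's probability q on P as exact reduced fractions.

p=2/3, q=1/2

P1 indiff ⇒ q·9+(1-q)·7 = q·8+(1-q)·8 ⇒ q(1) = (1-q)(1) ⇒ q = 1/2
P2 indiff ⇒ p·7+(1-p)·5 = p·9+(1-p)·1 ⇒ p(-2) = (1-p)(-4) ⇒ p = 2/3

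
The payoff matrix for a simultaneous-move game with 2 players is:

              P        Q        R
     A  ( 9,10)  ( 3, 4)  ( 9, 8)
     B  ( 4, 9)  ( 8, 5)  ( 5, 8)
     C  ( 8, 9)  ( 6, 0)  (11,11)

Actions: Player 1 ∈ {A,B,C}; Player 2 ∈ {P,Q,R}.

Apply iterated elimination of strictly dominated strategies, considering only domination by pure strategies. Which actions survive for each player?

P2 drop Q (P beats it: A:10>4 B:9>5 C:9>0)
P1 drop B (A beats it: P:9>4 R:9>5)
P1→{A,C} P2→{P,R}

Remaining: P1:{A,C} P2:{P,R}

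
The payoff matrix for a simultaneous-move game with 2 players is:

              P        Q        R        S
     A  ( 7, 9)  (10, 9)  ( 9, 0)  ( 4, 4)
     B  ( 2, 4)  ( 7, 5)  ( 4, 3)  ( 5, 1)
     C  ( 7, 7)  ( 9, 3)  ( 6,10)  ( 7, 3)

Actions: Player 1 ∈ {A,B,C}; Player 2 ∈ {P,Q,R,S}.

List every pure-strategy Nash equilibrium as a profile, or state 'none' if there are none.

PSNE = {(A,P), (A,Q)}

(A,P): NE
(A,Q): NE
(A,R): not NE [P2→Q gives 9>0]
(A,S): not NE [P1→C gives 7>4; P2→Q gives 9>4]
(B,P): not NE [P1→C gives 7>2; P2→Q gives 5>4]
(B,Q): not NE [P1→A gives 10>7]
(B,R): not NE [P1→A gives 9>4; P2→Q gives 5>3]
(B,S): not NE [P1→C gives 7>5; P2→Q gives 5>1]
(C,P): not NE [P2→R gives 10>7]
(C,Q): not NE [P1→A gives 10>9; P2→R gives 10>3]
(C,R): not NE [P1→A gives 9>6]
(C,S): not NE [P2→R gives 10>3]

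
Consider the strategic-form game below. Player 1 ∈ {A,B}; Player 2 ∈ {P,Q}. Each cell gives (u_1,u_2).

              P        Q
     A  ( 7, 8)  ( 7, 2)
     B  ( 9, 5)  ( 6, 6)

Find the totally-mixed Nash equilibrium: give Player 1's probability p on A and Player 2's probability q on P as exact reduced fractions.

P1 indiff ⇒ q·7+(1-q)·7 = q·9+(1-q)·6 ⇒ q(-2) = (1-q)(-1) ⇒ q = 1/3
P2 indiff ⇒ p·8+(1-p)·5 = p·2+(1-p)·6 ⇒ p(6) = (1-p)(1) ⇒ p = 1/7

P1 mixes 1/7 on A; P2 mixes 1/3 on P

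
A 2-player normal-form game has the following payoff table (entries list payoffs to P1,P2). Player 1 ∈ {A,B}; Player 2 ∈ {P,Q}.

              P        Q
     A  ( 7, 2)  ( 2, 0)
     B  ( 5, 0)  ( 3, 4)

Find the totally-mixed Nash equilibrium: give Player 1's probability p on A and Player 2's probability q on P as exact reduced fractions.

p=2/3, q=1/3

P1 indiff ⇒ q·7+(1-q)·2 = q·5+(1-q)·3 ⇒ q(2) = (1-q)(1) ⇒ q = 1/3
P2 indiff ⇒ p·2+(1-p)·0 = p·0+(1-p)·4 ⇒ p(2) = (1-p)(4) ⇒ p = 2/3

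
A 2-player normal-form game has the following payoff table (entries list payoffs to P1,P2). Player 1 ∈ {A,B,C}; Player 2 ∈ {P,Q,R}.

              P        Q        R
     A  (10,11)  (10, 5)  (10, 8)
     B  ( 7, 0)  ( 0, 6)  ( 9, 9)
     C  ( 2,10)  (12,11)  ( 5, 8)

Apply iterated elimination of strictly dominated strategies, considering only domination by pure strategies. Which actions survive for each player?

Remaining: P1:{A,C} P2:{P,Q}

P1 drop B (A beats it: P:10>7 Q:10>0 R:10>9)
P2 drop R (P beats it: A:11>8 C:10>8)
P1→{A,C} P2→{P,Q}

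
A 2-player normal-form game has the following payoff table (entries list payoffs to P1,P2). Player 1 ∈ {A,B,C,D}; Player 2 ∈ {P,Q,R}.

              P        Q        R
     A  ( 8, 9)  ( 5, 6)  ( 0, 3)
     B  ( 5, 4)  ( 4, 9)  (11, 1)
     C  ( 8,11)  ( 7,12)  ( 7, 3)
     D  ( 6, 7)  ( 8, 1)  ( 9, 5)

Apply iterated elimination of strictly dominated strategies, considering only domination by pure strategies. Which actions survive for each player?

P2 drop R (P beats it: A:9>3 B:4>1 C:11>3 D:7>5)
P1 drop B (A beats it: P:8>5 Q:5>4)
P1→{A,C,D} P2→{P,Q}

IESDS → P1:{A,C,D} P2:{P,Q}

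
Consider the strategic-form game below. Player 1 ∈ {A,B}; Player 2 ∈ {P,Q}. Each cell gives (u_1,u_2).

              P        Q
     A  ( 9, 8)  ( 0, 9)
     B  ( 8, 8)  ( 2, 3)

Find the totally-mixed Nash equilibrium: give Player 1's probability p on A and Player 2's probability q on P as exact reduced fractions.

P1 indiff ⇒ q·9+(1-q)·0 = q·8+(1-q)·2 ⇒ q(1) = (1-q)(2) ⇒ q = 2/3
P2 indiff ⇒ p·8+(1-p)·8 = p·9+(1-p)·3 ⇒ p(-1) = (1-p)(-5) ⇒ p = 5/6

p=5/6, q=2/3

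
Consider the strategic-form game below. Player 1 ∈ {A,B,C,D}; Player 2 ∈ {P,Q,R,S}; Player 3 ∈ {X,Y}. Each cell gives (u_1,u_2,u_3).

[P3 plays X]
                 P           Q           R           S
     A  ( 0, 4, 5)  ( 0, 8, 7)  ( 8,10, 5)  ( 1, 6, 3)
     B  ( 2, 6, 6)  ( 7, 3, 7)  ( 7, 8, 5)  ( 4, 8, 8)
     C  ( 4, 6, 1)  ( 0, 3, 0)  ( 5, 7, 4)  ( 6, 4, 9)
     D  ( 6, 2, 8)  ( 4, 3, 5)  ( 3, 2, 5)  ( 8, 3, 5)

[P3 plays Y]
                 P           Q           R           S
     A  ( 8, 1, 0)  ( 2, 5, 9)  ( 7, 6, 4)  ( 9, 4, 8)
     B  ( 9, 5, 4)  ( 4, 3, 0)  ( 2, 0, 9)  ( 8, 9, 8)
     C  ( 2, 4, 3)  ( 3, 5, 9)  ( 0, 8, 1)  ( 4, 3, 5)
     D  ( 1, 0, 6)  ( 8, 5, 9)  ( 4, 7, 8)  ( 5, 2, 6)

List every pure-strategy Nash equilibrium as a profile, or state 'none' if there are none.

(A,P,X): not NE [P1→D gives 6>0; P2→R gives 10>4]
(A,P,Y): not NE [P1→B gives 9>8; P2→R gives 6>1; P3→X gives 5>0]
(A,Q,X): not NE [P1→B gives 7>0; P2→R gives 10>8; P3→Y gives 9>7]
(A,Q,Y): not NE [P1→D gives 8>2; P2→R gives 6>5]
(A,R,X): NE
(A,R,Y): not NE [P3→X gives 5>4]
(A,S,X): not NE [P1→D gives 8>1; P2→R gives 10>6; P3→Y gives 8>3]
(A,S,Y): not NE [P2→R gives 6>4]
(B,P,X): not NE [P1→D gives 6>2; P2→S gives 8>6]
(B,P,Y): not NE [P2→S gives 9>5; P3→X gives 6>4]
(B,Q,X): not NE [P2→S gives 8>3]
(B,Q,Y): not NE [P1→D gives 8>4; P2→S gives 9>3; P3→X gives 7>0]
(B,R,X): not NE [P1→A gives 8>7; P3→Y gives 9>5]
(B,R,Y): not NE [P1→A gives 7>2; P2→S gives 9>0]
(B,S,X): not NE [P1→D gives 8>4]
(B,S,Y): not NE [P1→A gives 9>8]
(C,P,X): not NE [P1→D gives 6>4; P2→R gives 7>6; P3→Y gives 3>1]
(C,P,Y): not NE [P1→B gives 9>2; P2→R gives 8>4]
(C,Q,X): not NE [P1→B gives 7>0; P2→R gives 7>3; P3→Y gives 9>0]
(C,Q,Y): not NE [P1→D gives 8>3; P2→R gives 8>5]
(C,R,X): not NE [P1→A gives 8>5]
(C,R,Y): not NE [P1→A gives 7>0; P3→X gives 4>1]
(C,S,X): not NE [P1→D gives 8>6; P2→R gives 7>4]
(C,S,Y): not NE [P1→A gives 9>4; P2→R gives 8>3; P3→X gives 9>5]
(D,P,X): not NE [P2→S gives 3>2]
(D,P,Y): not NE [P1→B gives 9>1; P2→R gives 7>0; P3→X gives 8>6]
(D,Q,X): not NE [P1→B gives 7>4; P3→Y gives 9>5]
(D,Q,Y): not NE [P2→R gives 7>5]
(D,R,X): not NE [P1→A gives 8>3; P2→S gives 3>2; P3→Y gives 8>5]
(D,R,Y): not NE [P1→A gives 7>4]
(D,S,X): not NE [P3→Y gives 6>5]
(D,S,Y): not NE [P1→A gives 9>5; P2→R gives 7>2]

NE set: (A,R,X)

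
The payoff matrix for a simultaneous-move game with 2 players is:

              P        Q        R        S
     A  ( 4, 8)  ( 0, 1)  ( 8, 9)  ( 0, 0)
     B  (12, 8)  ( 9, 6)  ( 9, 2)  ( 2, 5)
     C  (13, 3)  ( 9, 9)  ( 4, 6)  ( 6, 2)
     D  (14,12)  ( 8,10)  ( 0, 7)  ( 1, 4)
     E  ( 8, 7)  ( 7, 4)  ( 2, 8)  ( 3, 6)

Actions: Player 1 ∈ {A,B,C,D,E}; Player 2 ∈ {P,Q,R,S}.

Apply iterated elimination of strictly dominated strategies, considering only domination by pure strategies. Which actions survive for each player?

P1 drop A (B beats it: P:12>4 Q:9>0 R:9>8 S:2>0)
P1 drop E (C beats it: P:13>8 Q:9>7 R:4>2 S:6>3)
P2 drop R (Q beats it: B:6>2 C:9>6 D:10>7)
P2 drop S (P beats it: B:8>5 C:3>2 D:12>4)
P1→{B,C,D} P2→{P,Q}

IESDS → P1:{B,C,D} P2:{P,Q}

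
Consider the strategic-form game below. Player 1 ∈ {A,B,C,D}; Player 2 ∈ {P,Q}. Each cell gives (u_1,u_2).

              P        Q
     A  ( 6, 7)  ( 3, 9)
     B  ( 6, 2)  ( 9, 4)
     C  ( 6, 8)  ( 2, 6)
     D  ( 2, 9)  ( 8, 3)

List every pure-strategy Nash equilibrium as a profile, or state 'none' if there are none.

(A,P): not NE [P2→Q gives 9>7]
(A,Q): not NE [P1→B gives 9>3]
(B,P): not NE [P2→Q gives 4>2]
(B,Q): NE
(C,P): NE
(C,Q): not NE [P1→B gives 9>2; P2→P gives 8>6]
(D,P): not NE [P1→C gives 6>2]
(D,Q): not NE [P1→B gives 9>8; P2→P gives 9>3]

Nash profiles: (B,Q), (C,P)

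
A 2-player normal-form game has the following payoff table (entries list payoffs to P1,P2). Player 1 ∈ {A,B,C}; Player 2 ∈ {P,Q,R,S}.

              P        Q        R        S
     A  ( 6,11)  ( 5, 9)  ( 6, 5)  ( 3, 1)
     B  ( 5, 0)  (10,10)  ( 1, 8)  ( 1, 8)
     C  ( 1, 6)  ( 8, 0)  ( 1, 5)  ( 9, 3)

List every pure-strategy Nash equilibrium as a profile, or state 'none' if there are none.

(A,P): NE
(A,Q): not NE [P1→B gives 10>5; P2→P gives 11>9]
(A,R): not NE [P2→P gives 11>5]
(A,S): not NE [P1→C gives 9>3; P2→P gives 11>1]
(B,P): not NE [P1→A gives 6>5; P2→Q gives 10>0]
(B,Q): NE
(B,R): not NE [P1→A gives 6>1; P2→Q gives 10>8]
(B,S): not NE [P1→C gives 9>1; P2→Q gives 10>8]
(C,P): not NE [P1→A gives 6>1]
(C,Q): not NE [P1→B gives 10>8; P2→P gives 6>0]
(C,R): not NE [P1→A gives 6>1; P2→P gives 6>5]
(C,S): not NE [P2→P gives 6>3]

PSNE = {(A,P), (B,Q)}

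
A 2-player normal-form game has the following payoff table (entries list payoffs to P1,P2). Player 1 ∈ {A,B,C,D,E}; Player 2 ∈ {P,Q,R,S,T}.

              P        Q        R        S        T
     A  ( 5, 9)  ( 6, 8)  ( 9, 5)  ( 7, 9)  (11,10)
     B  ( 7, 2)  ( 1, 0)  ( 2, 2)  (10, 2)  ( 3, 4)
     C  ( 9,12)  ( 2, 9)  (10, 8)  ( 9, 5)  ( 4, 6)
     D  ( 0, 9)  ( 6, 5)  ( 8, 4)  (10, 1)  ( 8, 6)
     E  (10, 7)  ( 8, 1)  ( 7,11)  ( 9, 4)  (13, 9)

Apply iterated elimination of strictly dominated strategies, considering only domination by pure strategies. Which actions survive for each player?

P2 drop Q (P beats it: A:9>8 B:2>0 C:12>9 D:9>5 E:7>1)
P2 drop S (T beats it: A:10>9 B:4>2 C:6>5 D:6>1 E:9>4)
P1 drop B (C beats it: P:9>7 R:10>2 T:4>3)
P1 drop D (A beats it: P:5>0 R:9>8 T:11>8)
P1→{A,C,E} P2→{P,R,T}

Survivors P1:{A,C,E} P2:{P,R,T}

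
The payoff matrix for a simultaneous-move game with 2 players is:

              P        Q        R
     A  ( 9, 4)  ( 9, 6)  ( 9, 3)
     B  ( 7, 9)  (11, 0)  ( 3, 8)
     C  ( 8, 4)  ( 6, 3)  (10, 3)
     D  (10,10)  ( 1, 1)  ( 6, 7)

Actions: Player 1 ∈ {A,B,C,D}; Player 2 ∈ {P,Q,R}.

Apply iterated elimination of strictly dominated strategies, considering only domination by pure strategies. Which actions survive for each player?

Remaining: P1:{A,B,D} P2:{P,Q}

P2 drop R (P beats it: A:4>3 B:9>8 C:4>3 D:10>7)
P1 drop C (A beats it: P:9>8 Q:9>6)
P1→{A,B,D} P2→{P,Q}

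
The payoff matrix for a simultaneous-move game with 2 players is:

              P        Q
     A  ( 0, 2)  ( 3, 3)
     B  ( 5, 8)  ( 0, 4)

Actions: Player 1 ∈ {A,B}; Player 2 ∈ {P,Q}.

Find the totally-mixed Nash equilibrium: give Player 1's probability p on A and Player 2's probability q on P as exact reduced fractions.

P1 indiff ⇒ q·0+(1-q)·3 = q·5+(1-q)·0 ⇒ q(-5) = (1-q)(-3) ⇒ q = 3/8
P2 indiff ⇒ p·2+(1-p)·8 = p·3+(1-p)·4 ⇒ p(-1) = (1-p)(-4) ⇒ p = 4/5

p=4/5, q=3/8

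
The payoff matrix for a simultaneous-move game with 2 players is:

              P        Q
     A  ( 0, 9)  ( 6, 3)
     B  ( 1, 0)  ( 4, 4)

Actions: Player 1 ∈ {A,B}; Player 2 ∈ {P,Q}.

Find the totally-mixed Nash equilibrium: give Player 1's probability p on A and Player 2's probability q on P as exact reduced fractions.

P1 mixes 2/5 on A; P2 mixes 2/3 on P

P1 indiff ⇒ q·0+(1-q)·6 = q·1+(1-q)·4 ⇒ q(-1) = (1-q)(-2) ⇒ q = 2/3
P2 indiff ⇒ p·9+(1-p)·0 = p·3+(1-p)·4 ⇒ p(6) = (1-p)(4) ⇒ p = 2/5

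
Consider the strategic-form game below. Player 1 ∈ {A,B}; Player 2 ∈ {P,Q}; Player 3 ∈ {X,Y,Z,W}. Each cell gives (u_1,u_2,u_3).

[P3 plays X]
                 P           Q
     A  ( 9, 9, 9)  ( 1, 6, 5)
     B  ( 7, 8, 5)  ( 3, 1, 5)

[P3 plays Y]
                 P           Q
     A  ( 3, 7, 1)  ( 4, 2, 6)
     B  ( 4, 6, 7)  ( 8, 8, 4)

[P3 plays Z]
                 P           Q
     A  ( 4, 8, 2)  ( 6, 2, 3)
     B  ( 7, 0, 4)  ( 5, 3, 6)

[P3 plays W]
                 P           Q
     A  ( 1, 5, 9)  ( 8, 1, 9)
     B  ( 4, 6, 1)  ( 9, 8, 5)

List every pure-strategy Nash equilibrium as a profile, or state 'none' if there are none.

(A,P,X): NE
(A,P,Y): not NE [P1→B gives 4>3; P3→W gives 9>1]
(A,P,Z): not NE [P1→B gives 7>4; P3→W gives 9>2]
(A,P,W): not NE [P1→B gives 4>1]
(A,Q,X): not NE [P1→B gives 3>1; P2→P gives 9>6; P3→W gives 9>5]
(A,Q,Y): not NE [P1→B gives 8>4; P2→P gives 7>2; P3→W gives 9>6]
(A,Q,Z): not NE [P2→P gives 8>2; P3→W gives 9>3]
(A,Q,W): not NE [P1→B gives 9>8; P2→P gives 5>1]
(B,P,X): not NE [P1→A gives 9>7; P3→Y gives 7>5]
(B,P,Y): not NE [P2→Q gives 8>6]
(B,P,Z): not NE [P2→Q gives 3>0; P3→Y gives 7>4]
(B,P,W): not NE [P2→Q gives 8>6; P3→Y gives 7>1]
(B,Q,X): not NE [P2→P gives 8>1; P3→Z gives 6>5]
(B,Q,Y): not NE [P3→Z gives 6>4]
(B,Q,Z): not NE [P1→A gives 6>5]
(B,Q,W): not NE [P3→Z gives 6>5]

PSNE = {(A,P,X)}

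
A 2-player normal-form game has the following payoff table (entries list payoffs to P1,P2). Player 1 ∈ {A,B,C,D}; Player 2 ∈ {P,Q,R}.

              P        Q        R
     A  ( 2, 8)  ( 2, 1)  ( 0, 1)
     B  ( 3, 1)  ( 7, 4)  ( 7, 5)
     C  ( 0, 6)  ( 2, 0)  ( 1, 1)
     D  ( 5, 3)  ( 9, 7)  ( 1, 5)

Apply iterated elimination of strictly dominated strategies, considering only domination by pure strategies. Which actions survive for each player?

Survivors P1:{B,D} P2:{Q,R}

P1 drop A (B beats it: P:3>2 Q:7>2 R:7>0)
P1 drop C (B beats it: P:3>0 Q:7>2 R:7>1)
P2 drop P (Q beats it: B:4>1 D:7>3)
P1→{B,D} P2→{Q,R}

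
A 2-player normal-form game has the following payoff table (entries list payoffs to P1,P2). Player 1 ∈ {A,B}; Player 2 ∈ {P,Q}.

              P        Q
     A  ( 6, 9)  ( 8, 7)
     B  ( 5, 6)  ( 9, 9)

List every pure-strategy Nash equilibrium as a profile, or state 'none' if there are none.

Nash profiles: (A,P), (B,Q)

(A,P): NE
(A,Q): not NE [P1→B gives 9>8; P2→P gives 9>7]
(B,P): not NE [P1→A gives 6>5; P2→Q gives 9>6]
(B,Q): NE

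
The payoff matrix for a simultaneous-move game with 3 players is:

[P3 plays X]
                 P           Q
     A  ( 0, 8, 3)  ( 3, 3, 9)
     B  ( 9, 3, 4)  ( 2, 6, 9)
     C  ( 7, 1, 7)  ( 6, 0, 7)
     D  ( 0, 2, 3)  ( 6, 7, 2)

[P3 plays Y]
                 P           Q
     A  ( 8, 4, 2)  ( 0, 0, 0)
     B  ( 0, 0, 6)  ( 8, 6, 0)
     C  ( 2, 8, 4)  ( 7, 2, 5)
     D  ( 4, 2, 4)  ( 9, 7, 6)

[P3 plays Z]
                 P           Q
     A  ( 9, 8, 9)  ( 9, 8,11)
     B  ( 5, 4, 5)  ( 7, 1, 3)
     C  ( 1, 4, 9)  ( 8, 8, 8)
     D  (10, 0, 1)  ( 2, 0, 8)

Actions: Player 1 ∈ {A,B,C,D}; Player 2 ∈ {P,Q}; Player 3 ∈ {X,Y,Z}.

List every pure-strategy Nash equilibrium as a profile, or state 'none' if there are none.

PSNE = {(A,Q,Z)}

(A,P,X): not NE [P1→B gives 9>0; P3→Z gives 9>3]
(A,P,Y): not NE [P3→Z gives 9>2]
(A,P,Z): not NE [P1→D gives 10>9]
(A,Q,X): not NE [P1→D gives 6>3; P2→P gives 8>3; P3→Z gives 11>9]
(A,Q,Y): not NE [P1→D gives 9>0; P2→P gives 4>0; P3→Z gives 11>0]
(A,Q,Z): NE
(B,P,X): not NE [P2→Q gives 6>3; P3→Y gives 6>4]
(B,P,Y): not NE [P1→A gives 8>0; P2→Q gives 6>0]
(B,P,Z): not NE [P1→D gives 10>5; P3→Y gives 6>5]
(B,Q,X): not NE [P1→D gives 6>2]
(B,Q,Y): not NE [P1→D gives 9>8; P3→X gives 9>0]
(B,Q,Z): not NE [P1→A gives 9>7; P2→P gives 4>1; P3→X gives 9>3]
(C,P,X): not NE [P1→B gives 9>7; P3→Z gives 9>7]
(C,P,Y): not NE [P1→A gives 8>2; P3→Z gives 9>4]
(C,P,Z): not NE [P1→D gives 10>1; P2→Q gives 8>4]
(C,Q,X): not NE [P2→P gives 1>0; P3→Z gives 8>7]
(C,Q,Y): not NE [P1→D gives 9>7; P2→P gives 8>2; P3→Z gives 8>5]
(C,Q,Z): not NE [P1→A gives 9>8]
(D,P,X): not NE [P1→B gives 9>0; P2→Q gives 7>2; P3→Y gives 4>3]
(D,P,Y): not NE [P1→A gives 8>4; P2→Q gives 7>2]
(D,P,Z): not NE [P3→Y gives 4>1]
(D,Q,X): not NE [P3→Z gives 8>2]
(D,Q,Y): not NE [P3→Z gives 8>6]
(D,Q,Z): not NE [P1→A gives 9>2]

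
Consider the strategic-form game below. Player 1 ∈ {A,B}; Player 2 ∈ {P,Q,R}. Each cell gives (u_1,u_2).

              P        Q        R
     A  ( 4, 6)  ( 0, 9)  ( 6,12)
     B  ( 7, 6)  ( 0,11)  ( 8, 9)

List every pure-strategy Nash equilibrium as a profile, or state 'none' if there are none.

PSNE = {(B,Q)}

(A,P): not NE [P1→B gives 7>4; P2→R gives 12>6]
(A,Q): not NE [P2→R gives 12>9]
(A,R): not NE [P1→B gives 8>6]
(B,P): not NE [P2→Q gives 11>6]
(B,Q): NE
(B,R): not NE [P2→Q gives 11>9]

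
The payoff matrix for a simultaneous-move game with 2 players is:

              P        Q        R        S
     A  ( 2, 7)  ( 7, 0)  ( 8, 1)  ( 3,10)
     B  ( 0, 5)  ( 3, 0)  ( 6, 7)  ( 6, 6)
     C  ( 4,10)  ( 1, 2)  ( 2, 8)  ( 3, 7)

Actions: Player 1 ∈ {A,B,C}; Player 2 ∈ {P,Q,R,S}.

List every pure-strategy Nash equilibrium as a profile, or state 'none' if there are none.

PSNE = {(C,P)}

(A,P): not NE [P1→C gives 4>2; P2→S gives 10>7]
(A,Q): not NE [P2→S gives 10>0]
(A,R): not NE [P2→S gives 10>1]
(A,S): not NE [P1→B gives 6>3]
(B,P): not NE [P1→C gives 4>0; P2→R gives 7>5]
(B,Q): not NE [P1→A gives 7>3; P2→R gives 7>0]
(B,R): not NE [P1→A gives 8>6]
(B,S): not NE [P2→R gives 7>6]
(C,P): NE
(C,Q): not NE [P1→A gives 7>1; P2→P gives 10>2]
(C,R): not NE [P1→A gives 8>2; P2→P gives 10>8]
(C,S): not NE [P1→B gives 6>3; P2→P gives 10>7]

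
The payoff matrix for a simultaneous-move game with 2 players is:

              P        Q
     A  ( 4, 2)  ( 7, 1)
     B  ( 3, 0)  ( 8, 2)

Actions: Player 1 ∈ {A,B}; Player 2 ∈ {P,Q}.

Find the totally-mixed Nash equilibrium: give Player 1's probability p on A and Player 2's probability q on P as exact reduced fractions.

p=2/3, q=1/2

P1 indiff ⇒ q·4+(1-q)·7 = q·3+(1-q)·8 ⇒ q(1) = (1-q)(1) ⇒ q = 1/2
P2 indiff ⇒ p·2+(1-p)·0 = p·1+(1-p)·2 ⇒ p(1) = (1-p)(2) ⇒ p = 2/3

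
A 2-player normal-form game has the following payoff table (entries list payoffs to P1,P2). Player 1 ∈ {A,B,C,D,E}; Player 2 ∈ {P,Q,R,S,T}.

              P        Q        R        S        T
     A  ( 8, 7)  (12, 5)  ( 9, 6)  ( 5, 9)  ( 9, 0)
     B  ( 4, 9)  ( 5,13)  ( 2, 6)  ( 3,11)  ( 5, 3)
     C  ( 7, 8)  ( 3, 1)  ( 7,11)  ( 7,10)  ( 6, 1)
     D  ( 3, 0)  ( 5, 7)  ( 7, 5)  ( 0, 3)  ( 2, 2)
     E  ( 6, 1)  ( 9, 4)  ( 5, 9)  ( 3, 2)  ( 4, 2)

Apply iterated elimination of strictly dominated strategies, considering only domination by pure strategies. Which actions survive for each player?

Survivors P1:{A,C} P2:{R,S}

P1 drop B (A beats it: P:8>4 Q:12>5 R:9>2 S:5>3 T:9>5)
P1 drop D (A beats it: P:8>3 Q:12>5 R:9>7 S:5>0 T:9>2)
P1 drop E (A beats it: P:8>6 Q:12>9 R:9>5 S:5>3 T:9>4)
P2 drop P (S beats it: A:9>7 C:10>8)
P2 drop Q (R beats it: A:6>5 C:11>1)
P2 drop T (R beats it: A:6>0 C:11>1)
P1→{A,C} P2→{R,S}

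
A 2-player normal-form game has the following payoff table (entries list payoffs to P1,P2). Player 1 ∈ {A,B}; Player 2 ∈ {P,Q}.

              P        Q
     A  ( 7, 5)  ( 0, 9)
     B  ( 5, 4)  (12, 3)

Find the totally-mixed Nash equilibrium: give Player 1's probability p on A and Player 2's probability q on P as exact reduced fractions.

(p,q) = (1/5, 6/7)

P1 indiff ⇒ q·7+(1-q)·0 = q·5+(1-q)·12 ⇒ q(2) = (1-q)(12) ⇒ q = 6/7
P2 indiff ⇒ p·5+(1-p)·4 = p·9+(1-p)·3 ⇒ p(-4) = (1-p)(-1) ⇒ p = 1/5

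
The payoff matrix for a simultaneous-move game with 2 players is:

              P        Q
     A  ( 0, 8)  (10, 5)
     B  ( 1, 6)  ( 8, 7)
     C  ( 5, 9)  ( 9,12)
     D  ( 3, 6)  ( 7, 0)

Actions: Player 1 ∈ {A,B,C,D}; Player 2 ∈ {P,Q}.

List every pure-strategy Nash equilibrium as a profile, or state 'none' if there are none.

(A,P): not NE [P1→C gives 5>0]
(A,Q): not NE [P2→P gives 8>5]
(B,P): not NE [P1→C gives 5>1; P2→Q gives 7>6]
(B,Q): not NE [P1→A gives 10>8]
(C,P): not NE [P2→Q gives 12>9]
(C,Q): not NE [P1→A gives 10>9]
(D,P): not NE [P1→C gives 5>3]
(D,Q): not NE [P1→A gives 10>7; P2→P gives 6>0]

PSNE: ∅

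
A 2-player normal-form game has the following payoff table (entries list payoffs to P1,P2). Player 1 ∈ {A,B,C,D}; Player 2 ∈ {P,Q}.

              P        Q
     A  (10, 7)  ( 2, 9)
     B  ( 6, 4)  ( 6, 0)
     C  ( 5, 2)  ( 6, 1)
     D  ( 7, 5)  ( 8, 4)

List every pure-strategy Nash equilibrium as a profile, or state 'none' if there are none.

Equilibria: none

(A,P): not NE [P2→Q gives 9>7]
(A,Q): not NE [P1→D gives 8>2]
(B,P): not NE [P1→A gives 10>6]
(B,Q): not NE [P1→D gives 8>6; P2→P gives 4>0]
(C,P): not NE [P1→A gives 10>5]
(C,Q): not NE [P1→D gives 8>6; P2→P gives 2>1]
(D,P): not NE [P1→A gives 10>7]
(D,Q): not NE [P2→P gives 5>4]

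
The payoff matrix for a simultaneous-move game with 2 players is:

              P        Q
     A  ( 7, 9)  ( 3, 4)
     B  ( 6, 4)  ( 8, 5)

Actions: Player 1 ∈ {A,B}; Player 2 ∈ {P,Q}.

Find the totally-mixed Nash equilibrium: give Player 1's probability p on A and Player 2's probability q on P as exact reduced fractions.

P1 indiff ⇒ q·7+(1-q)·3 = q·6+(1-q)·8 ⇒ q(1) = (1-q)(5) ⇒ q = 5/6
P2 indiff ⇒ p·9+(1-p)·4 = p·4+(1-p)·5 ⇒ p(5) = (1-p)(1) ⇒ p = 1/6

p=1/6, q=5/6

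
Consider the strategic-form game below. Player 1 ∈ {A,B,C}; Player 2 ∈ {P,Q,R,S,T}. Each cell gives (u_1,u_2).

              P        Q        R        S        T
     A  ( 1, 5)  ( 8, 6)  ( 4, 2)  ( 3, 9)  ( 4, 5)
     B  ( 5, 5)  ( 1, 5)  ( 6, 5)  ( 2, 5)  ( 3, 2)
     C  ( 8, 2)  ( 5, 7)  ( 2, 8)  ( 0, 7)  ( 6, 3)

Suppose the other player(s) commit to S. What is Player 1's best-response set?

u_1(A vs S) = 3
u_1(B vs S) = 2
u_1(C vs S) = 0
max payoff 3 at {A}

P1 best: {A}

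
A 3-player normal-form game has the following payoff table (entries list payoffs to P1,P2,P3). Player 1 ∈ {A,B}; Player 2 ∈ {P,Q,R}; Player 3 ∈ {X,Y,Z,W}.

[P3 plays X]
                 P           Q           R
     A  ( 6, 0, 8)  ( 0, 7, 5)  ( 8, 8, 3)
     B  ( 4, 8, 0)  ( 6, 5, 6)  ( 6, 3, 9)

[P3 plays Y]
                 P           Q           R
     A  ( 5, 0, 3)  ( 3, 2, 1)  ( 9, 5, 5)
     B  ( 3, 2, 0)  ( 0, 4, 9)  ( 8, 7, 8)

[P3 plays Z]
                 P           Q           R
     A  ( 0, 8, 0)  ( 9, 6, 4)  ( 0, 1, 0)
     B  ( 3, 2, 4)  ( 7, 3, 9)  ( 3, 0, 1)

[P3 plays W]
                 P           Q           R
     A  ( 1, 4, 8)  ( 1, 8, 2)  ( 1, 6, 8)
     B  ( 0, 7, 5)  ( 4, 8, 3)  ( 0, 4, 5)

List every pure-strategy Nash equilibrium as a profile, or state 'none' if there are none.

(A,P,X): not NE [P2→R gives 8>0]
(A,P,Y): not NE [P2→R gives 5>0; P3→W gives 8>3]
(A,P,Z): not NE [P1→B gives 3>0; P3→W gives 8>0]
(A,P,W): not NE [P2→Q gives 8>4]
(A,Q,X): not NE [P1→B gives 6>0; P2→R gives 8>7]
(A,Q,Y): not NE [P2→R gives 5>2; P3→X gives 5>1]
(A,Q,Z): not NE [P2→P gives 8>6; P3→X gives 5>4]
(A,Q,W): not NE [P1→B gives 4>1; P3→X gives 5>2]
(A,R,X): not NE [P3→W gives 8>3]
(A,R,Y): not NE [P3→W gives 8>5]
(A,R,Z): not NE [P1→B gives 3>0; P2→P gives 8>1; P3→W gives 8>0]
(A,R,W): not NE [P2→Q gives 8>6]
(B,P,X): not NE [P1→A gives 6>4; P3→W gives 5>0]
(B,P,Y): not NE [P1→A gives 5>3; P2→R gives 7>2; P3→W gives 5>0]
(B,P,Z): not NE [P2→Q gives 3>2; P3→W gives 5>4]
(B,P,W): not NE [P1→A gives 1>0; P2→Q gives 8>7]
(B,Q,X): not NE [P2→P gives 8>5; P3→Z gives 9>6]
(B,Q,Y): not NE [P1→A gives 3>0; P2→R gives 7>4]
(B,Q,Z): not NE [P1→A gives 9>7]
(B,Q,W): not NE [P3→Z gives 9>3]
(B,R,X): not NE [P1→A gives 8>6; P2→P gives 8>3]
(B,R,Y): not NE [P1→A gives 9>8; P3→X gives 9>8]
(B,R,Z): not NE [P2→Q gives 3>0; P3→X gives 9>1]
(B,R,W): not NE [P1→A gives 1>0; P2→Q gives 8>4; P3→X gives 9>5]

Equilibria: none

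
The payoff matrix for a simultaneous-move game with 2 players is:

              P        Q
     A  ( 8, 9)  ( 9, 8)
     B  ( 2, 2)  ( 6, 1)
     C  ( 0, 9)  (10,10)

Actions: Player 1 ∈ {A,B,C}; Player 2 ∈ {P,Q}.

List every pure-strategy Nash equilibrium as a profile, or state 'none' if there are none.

Nash profiles: (A,P), (C,Q)

(A,P): NE
(A,Q): not NE [P1→C gives 10>9; P2→P gives 9>8]
(B,P): not NE [P1→A gives 8>2]
(B,Q): not NE [P1→C gives 10>6; P2→P gives 2>1]
(C,P): not NE [P1→A gives 8>0; P2→Q gives 10>9]
(C,Q): NE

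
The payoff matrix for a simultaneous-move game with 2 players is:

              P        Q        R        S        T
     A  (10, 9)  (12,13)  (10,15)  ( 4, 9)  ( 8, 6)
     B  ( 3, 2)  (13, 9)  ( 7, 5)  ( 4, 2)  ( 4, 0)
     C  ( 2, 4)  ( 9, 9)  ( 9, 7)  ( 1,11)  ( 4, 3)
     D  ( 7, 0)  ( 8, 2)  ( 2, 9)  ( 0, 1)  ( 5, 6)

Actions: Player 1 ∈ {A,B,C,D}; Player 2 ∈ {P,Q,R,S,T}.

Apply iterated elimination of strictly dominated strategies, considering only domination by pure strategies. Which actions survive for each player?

Survivors P1:{A,B} P2:{Q,R}

P1 drop C (A beats it: P:10>2 Q:12>9 R:10>9 S:4>1 T:8>4)
P1 drop D (A beats it: P:10>7 Q:12>8 R:10>2 S:4>0 T:8>5)
P2 drop P (Q beats it: A:13>9 B:9>2)
P2 drop S (Q beats it: A:13>9 B:9>2)
P2 drop T (Q beats it: A:13>6 B:9>0)
P1→{A,B} P2→{Q,R}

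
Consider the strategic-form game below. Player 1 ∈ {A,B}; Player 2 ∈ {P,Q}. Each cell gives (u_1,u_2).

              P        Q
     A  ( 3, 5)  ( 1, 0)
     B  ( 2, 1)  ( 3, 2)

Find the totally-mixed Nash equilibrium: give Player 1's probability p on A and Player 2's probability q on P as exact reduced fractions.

P1 mixes 1/6 on A; P2 mixes 2/3 on P

P1 indiff ⇒ q·3+(1-q)·1 = q·2+(1-q)·3 ⇒ q(1) = (1-q)(2) ⇒ q = 2/3
P2 indiff ⇒ p·5+(1-p)·1 = p·0+(1-p)·2 ⇒ p(5) = (1-p)(1) ⇒ p = 1/6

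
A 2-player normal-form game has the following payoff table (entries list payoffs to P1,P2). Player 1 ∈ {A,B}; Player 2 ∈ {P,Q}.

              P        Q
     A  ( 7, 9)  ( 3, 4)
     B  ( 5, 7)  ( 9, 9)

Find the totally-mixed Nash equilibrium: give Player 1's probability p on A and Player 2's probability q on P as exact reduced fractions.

P1 indiff ⇒ q·7+(1-q)·3 = q·5+(1-q)·9 ⇒ q(2) = (1-q)(6) ⇒ q = 3/4
P2 indiff ⇒ p·9+(1-p)·7 = p·4+(1-p)·9 ⇒ p(5) = (1-p)(2) ⇒ p = 2/7

p=2/7, q=3/4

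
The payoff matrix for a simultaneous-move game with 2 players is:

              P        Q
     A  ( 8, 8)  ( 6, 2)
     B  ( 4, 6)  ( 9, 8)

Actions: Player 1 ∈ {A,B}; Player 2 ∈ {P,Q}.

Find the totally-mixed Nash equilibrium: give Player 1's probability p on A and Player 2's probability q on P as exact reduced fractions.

P1 mixes 1/4 on A; P2 mixes 3/7 on P

P1 indiff ⇒ q·8+(1-q)·6 = q·4+(1-q)·9 ⇒ q(4) = (1-q)(3) ⇒ q = 3/7
P2 indiff ⇒ p·8+(1-p)·6 = p·2+(1-p)·8 ⇒ p(6) = (1-p)(2) ⇒ p = 1/4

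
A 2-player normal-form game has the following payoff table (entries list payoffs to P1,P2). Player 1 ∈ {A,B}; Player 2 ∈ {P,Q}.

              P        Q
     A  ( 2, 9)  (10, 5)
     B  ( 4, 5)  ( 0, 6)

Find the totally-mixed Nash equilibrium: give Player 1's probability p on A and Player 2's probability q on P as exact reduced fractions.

P1 indiff ⇒ q·2+(1-q)·10 = q·4+(1-q)·0 ⇒ q(-2) = (1-q)(-10) ⇒ q = 5/6
P2 indiff ⇒ p·9+(1-p)·5 = p·5+(1-p)·6 ⇒ p(4) = (1-p)(1) ⇒ p = 1/5

P1 mixes 1/5 on A; P2 mixes 5/6 on P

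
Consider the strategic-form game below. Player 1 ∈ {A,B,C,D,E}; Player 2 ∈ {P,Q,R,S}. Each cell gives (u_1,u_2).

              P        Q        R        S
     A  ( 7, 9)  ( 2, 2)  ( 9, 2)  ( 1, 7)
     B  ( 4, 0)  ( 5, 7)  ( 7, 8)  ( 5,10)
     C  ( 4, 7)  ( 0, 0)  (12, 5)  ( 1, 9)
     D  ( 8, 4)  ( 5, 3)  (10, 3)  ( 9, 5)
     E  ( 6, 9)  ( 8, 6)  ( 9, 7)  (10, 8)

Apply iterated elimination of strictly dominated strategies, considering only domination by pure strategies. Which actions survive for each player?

P1 drop A (D beats it: P:8>7 Q:5>2 R:10>9 S:9>1)
P1 drop B (E beats it: P:6>4 Q:8>5 R:9>7 S:10>5)
P2 drop Q (P beats it: C:7>0 D:4>3 E:9>6)
P2 drop R (P beats it: C:7>5 D:4>3 E:9>7)
P1 drop C (D beats it: P:8>4 S:9>1)
P1→{D,E} P2→{P,S}

Survivors P1:{D,E} P2:{P,S}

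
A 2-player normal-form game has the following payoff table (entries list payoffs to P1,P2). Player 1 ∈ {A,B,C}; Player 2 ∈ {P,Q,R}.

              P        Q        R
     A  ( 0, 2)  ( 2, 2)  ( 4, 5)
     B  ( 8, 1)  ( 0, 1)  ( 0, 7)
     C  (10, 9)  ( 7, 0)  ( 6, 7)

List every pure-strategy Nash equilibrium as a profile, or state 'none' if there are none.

NE set: (C,P)

(A,P): not NE [P1→C gives 10>0; P2→R gives 5>2]
(A,Q): not NE [P1→C gives 7>2; P2→R gives 5>2]
(A,R): not NE [P1→C gives 6>4]
(B,P): not NE [P1→C gives 10>8; P2→R gives 7>1]
(B,Q): not NE [P1→C gives 7>0; P2→R gives 7>1]
(B,R): not NE [P1→C gives 6>0]
(C,P): NE
(C,Q): not NE [P2→P gives 9>0]
(C,R): not NE [P2→P gives 9>7]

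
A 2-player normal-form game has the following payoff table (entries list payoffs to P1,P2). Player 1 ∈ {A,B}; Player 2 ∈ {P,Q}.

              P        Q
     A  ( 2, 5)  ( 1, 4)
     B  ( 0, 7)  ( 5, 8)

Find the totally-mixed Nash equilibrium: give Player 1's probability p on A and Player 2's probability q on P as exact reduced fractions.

P1 indiff ⇒ q·2+(1-q)·1 = q·0+(1-q)·5 ⇒ q(2) = (1-q)(4) ⇒ q = 2/3
P2 indiff ⇒ p·5+(1-p)·7 = p·4+(1-p)·8 ⇒ p(1) = (1-p)(1) ⇒ p = 1/2

(p,q) = (1/2, 2/3)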